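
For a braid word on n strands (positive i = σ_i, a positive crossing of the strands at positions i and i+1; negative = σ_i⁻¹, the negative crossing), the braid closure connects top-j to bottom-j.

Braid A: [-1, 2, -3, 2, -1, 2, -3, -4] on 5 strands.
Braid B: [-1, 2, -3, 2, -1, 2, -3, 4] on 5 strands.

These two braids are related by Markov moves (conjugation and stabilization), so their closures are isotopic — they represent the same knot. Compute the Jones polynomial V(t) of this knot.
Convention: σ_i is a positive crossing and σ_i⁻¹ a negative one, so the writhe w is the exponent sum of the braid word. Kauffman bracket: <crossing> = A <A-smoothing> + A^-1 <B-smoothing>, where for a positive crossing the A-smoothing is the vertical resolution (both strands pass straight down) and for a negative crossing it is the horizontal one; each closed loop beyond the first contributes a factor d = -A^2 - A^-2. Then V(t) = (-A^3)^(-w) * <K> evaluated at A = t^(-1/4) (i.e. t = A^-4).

-t^3 + 3*t^2 - 3*t + 4 - 4*t^-1 + 3*t^-2 - 2*t^-3 + t^-4

Derivation:
Markov-equivalent braids have isotopic closures, hence identical knot invariants. Strip the Markov moves from each word to reach a common short braid β, then compute V(t) once on β.
Braid A: s1^-1 s2 s3^-1 s2 s1^-1 s2 s3^-1 s4^-1 on 5 strands reduces by inverse Markov moves (closure unchanged at each step):
  Destabilize: the word has the form β·s4^-1 where s4^-1 occurs only as the final letter (β ∈ B_4); drop it and the last strand → 4 strands.
Reduced to β = s1^-1 s2 s3^-1 s2 s1^-1 s2 s3^-1 on 4 strands, 7 crossings.
Braid B: s1^-1 s2 s3^-1 s2 s1^-1 s2 s3^-1 s4 on 5 strands reduces by inverse Markov moves (closure unchanged at each step):
  Destabilize: the word has the form β·s4 where s4 occurs only as the final letter (β ∈ B_4); drop it and the last strand → 4 strands.
Reduced to β = s1^-1 s2 s3^-1 s2 s1^-1 s2 s3^-1 on 4 strands, 7 crossings.
Both give the same β = s1^-1 s2 s3^-1 s2 s1^-1 s2 s3^-1 on 4 strands, so one state sum suffices:
Braid: s1^-1 s2 s3^-1 s2 s1^-1 s2 s3^-1 on 4 strands, 7 crossings.
Writhe w = (#positive) - (#negative) = 3 - 4 = -1.
Computing the Kauffman bracket via state sum. There are 2^7 = 128 states.
Smooth each crossing (0=||, 1=⌣⌢); contribution A^(Σ sign_k(1-2s_k)) * d^(L-1).
Tabulate the states by total A-exponent and number of loops L (A-exp: L × count):
  A^7: L=4 ×1
  A^5: L=3 ×7
  A^3: L=2 ×19, L=4 ×2
  A^1: L=1 ×21, L=3 ×14
  A^-1: L=2 ×32, L=4 ×3
  A^-3: L=3 ×21
  A^-5: L=4 ×7
  A^-7: L=5 ×1
Each group contributes A^e * Σ count * d^(L-1):
Powers of d = -A^2 - A^-2: d^2 = A^4 + 2 + A^-4; d^3 = -A^6 - 3*A^2 - 3*A^-2 - A^-6; d^4 = A^8 + 4*A^4 + 6 + 4*A^-4 + A^-8.
  A^7 * (d^3) = -A^13 - 3*A^9 - 3*A^5 - A
  A^5 * (7*d^2) = 7*A^9 + 14*A^5 + 7*A
  A^3 * (19*d + 2*d^3) = -2*A^9 - 25*A^5 - 25*A - 2*A^-3
  A^1 * (21 + 14*d^2) = 14*A^5 + 49*A + 14*A^-3
  A^-1 * (32*d + 3*d^3) = -3*A^5 - 41*A - 41*A^-3 - 3*A^-7
  A^-3 * (21*d^2) = 21*A + 42*A^-3 + 21*A^-7
  A^-5 * (7*d^3) = -7*A - 21*A^-3 - 21*A^-7 - 7*A^-11
  A^-7 * (d^4) = A + 4*A^-3 + 6*A^-7 + 4*A^-11 + A^-15
Summing the groups: <K> = -A^13 + 2*A^9 - 3*A^5 + 4*A - 4*A^-3 + 3*A^-7 - 3*A^-11 + A^-15
Normalise by the writhe: (-A^3)^(-w) = (-A^3)^(1) = -A^3, so f(A) = -A^3 * <K> = A^16 - 2*A^12 + 3*A^8 - 4*A^4 + 4 - 3*A^-4 + 3*A^-8 - A^-12.
Substitute A = t^(-1/4), i.e. A^e → t^(-e/4): V(t) = -t^3 + 3*t^2 - 3*t + 4 - 4*t^-1 + 3*t^-2 - 2*t^-3 + t^-4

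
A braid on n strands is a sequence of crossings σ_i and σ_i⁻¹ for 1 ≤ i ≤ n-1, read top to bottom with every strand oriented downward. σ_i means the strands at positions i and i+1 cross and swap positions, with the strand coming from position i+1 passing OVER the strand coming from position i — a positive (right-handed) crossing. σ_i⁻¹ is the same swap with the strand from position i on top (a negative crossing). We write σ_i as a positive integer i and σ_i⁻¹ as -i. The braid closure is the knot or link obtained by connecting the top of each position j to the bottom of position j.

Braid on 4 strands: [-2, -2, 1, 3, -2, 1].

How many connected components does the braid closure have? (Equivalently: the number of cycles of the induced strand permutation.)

Track the strand permutation on 4 strands, starting from identity.
  step 1: s2^-1 swaps positions 2,3 -> [1 3 2 4]
  step 2: s2^-1 swaps positions 2,3 -> [1 2 3 4]
  step 3: s1 swaps positions 1,2 -> [2 1 3 4]
  step 4: s3 swaps positions 3,4 -> [2 1 4 3]
  step 5: s2^-1 swaps positions 2,3 -> [2 4 1 3]
  step 6: s1 swaps positions 1,2 -> [4 2 1 3]
Final permutation (position -> original strand): [4 2 1 3]
Closure components = cycle count of this permutation = 2.

Answer: 2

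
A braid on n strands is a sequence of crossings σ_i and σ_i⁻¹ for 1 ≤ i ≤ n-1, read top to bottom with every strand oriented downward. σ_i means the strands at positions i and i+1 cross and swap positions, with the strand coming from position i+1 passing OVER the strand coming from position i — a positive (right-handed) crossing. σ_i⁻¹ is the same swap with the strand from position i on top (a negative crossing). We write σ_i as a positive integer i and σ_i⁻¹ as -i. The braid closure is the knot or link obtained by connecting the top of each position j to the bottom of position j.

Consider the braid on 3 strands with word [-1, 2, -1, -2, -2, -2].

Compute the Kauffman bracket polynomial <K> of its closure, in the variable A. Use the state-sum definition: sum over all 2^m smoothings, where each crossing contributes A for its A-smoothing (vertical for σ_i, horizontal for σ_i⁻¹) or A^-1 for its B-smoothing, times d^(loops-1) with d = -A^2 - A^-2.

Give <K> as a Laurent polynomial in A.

Braid: s1^-1 s2 s1^-1 s2^-1 s2^-1 s2^-1 on 3 strands, 6 crossings.
Writhe w = (#positive) - (#negative) = 1 - 5 = -4.
State-sum expansion of <K>. There are 2^6 = 64 states.
For each crossing: s=0 is the vertical smoothing, s=1 horizontal. Crossing k contributes A^(sign_k * (1 - 2*s_k)); loop factor d = -A^2 - A^-2.
Tabulate the states by total A-exponent and number of loops L (A-exp: L × count):
  A^6: L=4 ×1
  A^4: L=3 ×6
  A^2: L=2 ×12, L=4 ×3
  A^0: L=1 ×9, L=3 ×10, L=5 ×1
  A^-2: L=2 ×12, L=4 ×3
  A^-4: L=1 ×2, L=3 ×4
  A^-6: L=2 ×1
Each group contributes A^e * Σ count * d^(L-1):
Powers of d = -A^2 - A^-2: d^2 = A^4 + 2 + A^-4; d^3 = -A^6 - 3*A^2 - 3*A^-2 - A^-6; d^4 = A^8 + 4*A^4 + 6 + 4*A^-4 + A^-8.
  A^6 * (d^3) = -A^12 - 3*A^8 - 3*A^4 - 1
  A^4 * (6*d^2) = 6*A^8 + 12*A^4 + 6
  A^2 * (12*d + 3*d^3) = -3*A^8 - 21*A^4 - 21 - 3*A^-4
  A^0 * (9 + 10*d^2 + d^4) = A^8 + 14*A^4 + 35 + 14*A^-4 + A^-8
  A^-2 * (12*d + 3*d^3) = -3*A^4 - 21 - 21*A^-4 - 3*A^-8
  A^-4 * (2 + 4*d^2) = 4 + 10*A^-4 + 4*A^-8
  A^-6 * (d) = -A^-4 - A^-8
Summing the groups: <K> = -A^12 + A^8 - A^4 + 2 - A^-4 + A^-8

Answer: -A^12 + A^8 - A^4 + 2 - A^-4 + A^-8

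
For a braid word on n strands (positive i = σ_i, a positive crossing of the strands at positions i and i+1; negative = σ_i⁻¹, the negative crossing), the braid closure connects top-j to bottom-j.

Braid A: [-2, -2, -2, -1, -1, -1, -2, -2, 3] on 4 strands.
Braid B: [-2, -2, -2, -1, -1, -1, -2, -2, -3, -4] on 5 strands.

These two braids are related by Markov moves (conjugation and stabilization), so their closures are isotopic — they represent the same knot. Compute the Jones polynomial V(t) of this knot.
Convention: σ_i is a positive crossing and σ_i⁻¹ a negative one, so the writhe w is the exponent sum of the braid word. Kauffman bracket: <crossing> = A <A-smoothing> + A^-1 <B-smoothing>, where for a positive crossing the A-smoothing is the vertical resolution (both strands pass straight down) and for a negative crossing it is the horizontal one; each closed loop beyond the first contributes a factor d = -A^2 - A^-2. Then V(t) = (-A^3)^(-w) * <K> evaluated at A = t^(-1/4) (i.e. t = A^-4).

t^-3 + 2*t^-5 - 2*t^-6 + 2*t^-7 - 3*t^-8 + 2*t^-9 - 2*t^-10 + t^-11

Derivation:
Markov-equivalent braids have isotopic closures, hence identical knot invariants. Strip the Markov moves from each word to reach a common short braid β, then compute V(t) once on β.
Braid A: s2^-1 s2^-1 s2^-1 s1^-1 s1^-1 s1^-1 s2^-1 s2^-1 s3 on 4 strands reduces by inverse Markov moves (closure unchanged at each step):
  Destabilize: the word has the form β·s3 where s3 occurs only as the final letter (β ∈ B_3); drop it and the last strand → 3 strands.
Reduced to β = s2^-1 s2^-1 s2^-1 s1^-1 s1^-1 s1^-1 s2^-1 s2^-1 on 3 strands, 8 crossings.
Braid B: s2^-1 s2^-1 s2^-1 s1^-1 s1^-1 s1^-1 s2^-1 s2^-1 s3^-1 s4^-1 on 5 strands reduces by inverse Markov moves (closure unchanged at each step):
  Destabilize: the word has the form β·s4^-1 where s4^-1 occurs only as the final letter (β ∈ B_4); drop it and the last strand → 4 strands.
  Destabilize: the word has the form β·s3^-1 where s3^-1 occurs only as the final letter (β ∈ B_3); drop it and the last strand → 3 strands.
Reduced to β = s2^-1 s2^-1 s2^-1 s1^-1 s1^-1 s1^-1 s2^-1 s2^-1 on 3 strands, 8 crossings.
Both give the same β = s2^-1 s2^-1 s2^-1 s1^-1 s1^-1 s1^-1 s2^-1 s2^-1 on 3 strands, so one state sum suffices:
Braid: s2^-1 s2^-1 s2^-1 s1^-1 s1^-1 s1^-1 s2^-1 s2^-1 on 3 strands, 8 crossings.
Writhe w = (#positive) - (#negative) = 0 - 8 = -8.
Computing the Kauffman bracket via state sum. There are 2^8 = 256 states.
For each crossing: s=0 is the vertical smoothing, s=1 horizontal. Crossing k contributes A^(sign_k * (1 - 2*s_k)); loop factor d = -A^2 - A^-2.
Tabulate the states by total A-exponent and number of loops L (A-exp: L × count):
  A^8: L=7 ×1
  A^6: L=6 ×8
  A^4: L=5 ×28
  A^2: L=4 ×55, L=6 ×1
  A^0: L=3 ×65, L=5 ×5
  A^-2: L=2 ×45, L=4 ×11
  A^-4: L=1 ×15, L=3 ×13
  A^-6: L=2 ×8
  A^-8: L=3 ×1
Each group contributes A^e * Σ count * d^(L-1):
Powers of d = -A^2 - A^-2: d^2 = A^4 + 2 + A^-4; d^3 = -A^6 - 3*A^2 - 3*A^-2 - A^-6; d^4 = A^8 + 4*A^4 + 6 + 4*A^-4 + A^-8; d^5 = -A^10 - 5*A^6 - 10*A^2 - 10*A^-2 - 5*A^-6 - A^-10; d^6 = A^12 + 6*A^8 + 15*A^4 + 20 + 15*A^-4 + 6*A^-8 + A^-12.
  A^8 * (d^6) = A^20 + 6*A^16 + 15*A^12 + 20*A^8 + 15*A^4 + 6 + A^-4
  A^6 * (8*d^5) = -8*A^16 - 40*A^12 - 80*A^8 - 80*A^4 - 40 - 8*A^-4
  A^4 * (28*d^4) = 28*A^12 + 112*A^8 + 168*A^4 + 112 + 28*A^-4
  A^2 * (55*d^3 + d^5) = -A^12 - 60*A^8 - 175*A^4 - 175 - 60*A^-4 - A^-8
  A^0 * (65*d^2 + 5*d^4) = 5*A^8 + 85*A^4 + 160 + 85*A^-4 + 5*A^-8
  A^-2 * (45*d + 11*d^3) = -11*A^4 - 78 - 78*A^-4 - 11*A^-8
  A^-4 * (15 + 13*d^2) = 13 + 41*A^-4 + 13*A^-8
  A^-6 * (8*d) = -8*A^-4 - 8*A^-8
  A^-8 * (d^2) = A^-4 + 2*A^-8 + A^-12
Summing the groups: <K> = A^20 - 2*A^16 + 2*A^12 - 3*A^8 + 2*A^4 - 2 + 2*A^-4 + A^-12
Normalise by the writhe: (-A^3)^(-w) = (-A^3)^(8) = A^24, so f(A) = A^24 * <K> = A^44 - 2*A^40 + 2*A^36 - 3*A^32 + 2*A^28 - 2*A^24 + 2*A^20 + A^12.
Substitute A = t^(-1/4), i.e. A^e → t^(-e/4): V(t) = t^-3 + 2*t^-5 - 2*t^-6 + 2*t^-7 - 3*t^-8 + 2*t^-9 - 2*t^-10 + t^-11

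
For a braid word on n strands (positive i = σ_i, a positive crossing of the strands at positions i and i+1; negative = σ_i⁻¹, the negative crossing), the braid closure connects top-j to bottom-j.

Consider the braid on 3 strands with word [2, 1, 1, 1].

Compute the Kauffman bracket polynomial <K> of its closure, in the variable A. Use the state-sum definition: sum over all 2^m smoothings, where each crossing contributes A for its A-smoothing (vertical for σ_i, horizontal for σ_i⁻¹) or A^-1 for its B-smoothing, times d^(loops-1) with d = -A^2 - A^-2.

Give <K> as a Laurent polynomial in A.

Braid: s2 s1 s1 s1 on 3 strands, 4 crossings.
Writhe w = (#positive) - (#negative) = 4 - 0 = 4.
Enumerate smoothing states for the bracket polynomial. There are 2^4 = 16 states.
Each crossing splits two ways (0=vertical, 1=horizontal). The state's weight is A^(#A-smoothings - #B-smoothings) * d^(loops - 1).
  state 0000: A-exp=+4, loops=3, term = A^4 * d^2
  state 0001: A-exp=+2, loops=2, term = A^2 * d^1
  state 0010: A-exp=+2, loops=2, term = A^2 * d^1
  state 0011: A-exp=+0, loops=3, term = A^0 * d^2
  state 0100: A-exp=+2, loops=2, term = A^2 * d^1
  state 0101: A-exp=+0, loops=3, term = A^0 * d^2
  state 0110: A-exp=+0, loops=3, term = A^0 * d^2
  state 0111: A-exp=-2, loops=4, term = A^-2 * d^3
  state 1000: A-exp=+2, loops=2, term = A^2 * d^1
  state 1001: A-exp=+0, loops=1, term = A^0 * d^0
  state 1010: A-exp=+0, loops=1, term = A^0 * d^0
  state 1011: A-exp=-2, loops=2, term = A^-2 * d^1
  state 1100: A-exp=+0, loops=1, term = A^0 * d^0
  state 1101: A-exp=-2, loops=2, term = A^-2 * d^1
  state 1110: A-exp=-2, loops=2, term = A^-2 * d^1
  state 1111: A-exp=-4, loops=3, term = A^-4 * d^2
Collect the terms by A-exponent (count of states per loop number):
Powers of d = -A^2 - A^-2: d^2 = A^4 + 2 + A^-4; d^3 = -A^6 - 3*A^2 - 3*A^-2 - A^-6.
  A^4 * (d^2) = A^8 + 2*A^4 + 1
  A^2 * (4*d) = -4*A^4 - 4
  A^0 * (3 + 3*d^2) = 3*A^4 + 9 + 3*A^-4
  A^-2 * (3*d + d^3) = -A^4 - 6 - 6*A^-4 - A^-8
  A^-4 * (d^2) = 1 + 2*A^-4 + A^-8
Summing the groups: <K> = A^8 + 1 - A^-4

Answer: A^8 + 1 - A^-4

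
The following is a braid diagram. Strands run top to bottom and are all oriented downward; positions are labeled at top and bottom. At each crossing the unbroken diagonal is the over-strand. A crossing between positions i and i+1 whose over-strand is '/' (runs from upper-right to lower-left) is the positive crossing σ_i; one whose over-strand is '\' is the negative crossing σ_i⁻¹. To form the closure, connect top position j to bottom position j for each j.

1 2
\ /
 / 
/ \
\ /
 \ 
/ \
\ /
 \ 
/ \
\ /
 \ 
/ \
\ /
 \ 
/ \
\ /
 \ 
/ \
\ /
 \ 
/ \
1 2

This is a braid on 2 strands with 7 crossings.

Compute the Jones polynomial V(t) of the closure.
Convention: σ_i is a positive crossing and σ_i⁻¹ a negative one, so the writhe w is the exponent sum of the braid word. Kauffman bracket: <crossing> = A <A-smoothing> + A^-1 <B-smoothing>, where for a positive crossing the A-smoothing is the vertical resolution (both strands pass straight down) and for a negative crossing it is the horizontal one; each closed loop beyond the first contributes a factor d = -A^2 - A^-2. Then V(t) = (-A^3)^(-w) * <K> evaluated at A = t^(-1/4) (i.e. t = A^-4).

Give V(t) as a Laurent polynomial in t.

t^-2 + t^-4 - t^-5 + t^-6 - t^-7

Derivation:
Reading the diagram top to bottom ('/'-over between positions i,i+1 = s_i, '\'-over = s_i^-1): braid word = s1 s1^-1 s1^-1 s1^-1 s1^-1 s1^-1 s1^-1.
The presented braid s1 s1^-1 s1^-1 s1^-1 s1^-1 s1^-1 s1^-1 on 2 strands reduces by inverse Markov moves (closure unchanged at each step):
  Deconjugate: the word is γ·β·γ⁻¹ with γ = s1 (prefix) and γ⁻¹ = s1^-1 (suffix); strip both.
Reduced to β = s1^-1 s1^-1 s1^-1 s1^-1 s1^-1 on 2 strands, 5 crossings.
Compute on β:
Braid: s1^-1 s1^-1 s1^-1 s1^-1 s1^-1 on 2 strands, 5 crossings.
Writhe w = (#positive) - (#negative) = 0 - 5 = -5.
Computing the Kauffman bracket via state sum. There are 2^5 = 32 states.
For each crossing: s=0 is the vertical smoothing, s=1 horizontal. Crossing k contributes A^(sign_k * (1 - 2*s_k)); loop factor d = -A^2 - A^-2.
  state 00000: A-exp=-5, loops=2, term = A^-5 * d^1
  state 00001: A-exp=-3, loops=1, term = A^-3 * d^0
  state 00010: A-exp=-3, loops=1, term = A^-3 * d^0
  state 00011: A-exp=-1, loops=2, term = A^-1 * d^1
  state 00100: A-exp=-3, loops=1, term = A^-3 * d^0
  state 00101: A-exp=-1, loops=2, term = A^-1 * d^1
  state 00110: A-exp=-1, loops=2, term = A^-1 * d^1
  state 00111: A-exp=+1, loops=3, term = A^1 * d^2
  state 01000: A-exp=-3, loops=1, term = A^-3 * d^0
  state 01001: A-exp=-1, loops=2, term = A^-1 * d^1
  state 01010: A-exp=-1, loops=2, term = A^-1 * d^1
  state 01011: A-exp=+1, loops=3, term = A^1 * d^2
  state 01100: A-exp=-1, loops=2, term = A^-1 * d^1
  state 01101: A-exp=+1, loops=3, term = A^1 * d^2
  state 01110: A-exp=+1, loops=3, term = A^1 * d^2
  state 01111: A-exp=+3, loops=4, term = A^3 * d^3
  state 10000: A-exp=-3, loops=1, term = A^-3 * d^0
  state 10001: A-exp=-1, loops=2, term = A^-1 * d^1
  state 10010: A-exp=-1, loops=2, term = A^-1 * d^1
  state 10011: A-exp=+1, loops=3, term = A^1 * d^2
  state 10100: A-exp=-1, loops=2, term = A^-1 * d^1
  state 10101: A-exp=+1, loops=3, term = A^1 * d^2
  state 10110: A-exp=+1, loops=3, term = A^1 * d^2
  state 10111: A-exp=+3, loops=4, term = A^3 * d^3
  state 11000: A-exp=-1, loops=2, term = A^-1 * d^1
  state 11001: A-exp=+1, loops=3, term = A^1 * d^2
  state 11010: A-exp=+1, loops=3, term = A^1 * d^2
  state 11011: A-exp=+3, loops=4, term = A^3 * d^3
  state 11100: A-exp=+1, loops=3, term = A^1 * d^2
  state 11101: A-exp=+3, loops=4, term = A^3 * d^3
  state 11110: A-exp=+3, loops=4, term = A^3 * d^3
  state 11111: A-exp=+5, loops=5, term = A^5 * d^4
Collect the terms by A-exponent (count of states per loop number):
Powers of d = -A^2 - A^-2: d^2 = A^4 + 2 + A^-4; d^3 = -A^6 - 3*A^2 - 3*A^-2 - A^-6; d^4 = A^8 + 4*A^4 + 6 + 4*A^-4 + A^-8.
  A^5 * (d^4) = A^13 + 4*A^9 + 6*A^5 + 4*A + A^-3
  A^3 * (5*d^3) = -5*A^9 - 15*A^5 - 15*A - 5*A^-3
  A^1 * (10*d^2) = 10*A^5 + 20*A + 10*A^-3
  A^-1 * (10*d) = -10*A - 10*A^-3
  A^-3 * (5) = 5*A^-3
  A^-5 * (d) = -A^-3 - A^-7
Summing the groups: <K> = A^13 - A^9 + A^5 - A - A^-7
Normalise by the writhe: (-A^3)^(-w) = (-A^3)^(5) = -A^15, so f(A) = -A^15 * <K> = -A^28 + A^24 - A^20 + A^16 + A^8.
Substitute A = t^(-1/4), i.e. A^e → t^(-e/4): V(t) = t^-2 + t^-4 - t^-5 + t^-6 - t^-7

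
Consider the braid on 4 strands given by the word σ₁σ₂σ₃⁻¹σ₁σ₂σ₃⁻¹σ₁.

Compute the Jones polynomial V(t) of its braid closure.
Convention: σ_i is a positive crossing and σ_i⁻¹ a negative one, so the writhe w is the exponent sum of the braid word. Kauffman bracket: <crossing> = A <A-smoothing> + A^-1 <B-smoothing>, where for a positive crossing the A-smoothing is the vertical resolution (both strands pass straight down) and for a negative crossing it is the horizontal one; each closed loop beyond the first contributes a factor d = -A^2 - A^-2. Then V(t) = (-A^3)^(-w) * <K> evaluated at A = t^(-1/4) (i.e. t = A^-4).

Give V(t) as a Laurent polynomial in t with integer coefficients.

Braid: s1 s2 s3^-1 s1 s2 s3^-1 s1 on 4 strands, 7 crossings.
Writhe w = (#positive) - (#negative) = 5 - 2 = 3.
Enumerate smoothing states for the bracket polynomial. There are 2^7 = 128 states.
Smooth each crossing (0=||, 1=⌣⌢); contribution A^(Σ sign_k(1-2s_k)) * d^(L-1).
Tabulate the states by total A-exponent and number of loops L (A-exp: L × count):
  A^7: L=4 ×1
  A^5: L=3 ×7
  A^3: L=2 ×17, L=4 ×4
  A^1: L=1 ×15, L=3 ×19, L=5 ×1
  A^-1: L=2 ×27, L=4 ×8
  A^-3: L=1 ×4, L=3 ×16, L=5 ×1
  A^-5: L=2 ×4, L=4 ×3
  A^-7: L=3 ×1
Each group contributes A^e * Σ count * d^(L-1):
Powers of d = -A^2 - A^-2: d^2 = A^4 + 2 + A^-4; d^3 = -A^6 - 3*A^2 - 3*A^-2 - A^-6; d^4 = A^8 + 4*A^4 + 6 + 4*A^-4 + A^-8.
  A^7 * (d^3) = -A^13 - 3*A^9 - 3*A^5 - A
  A^5 * (7*d^2) = 7*A^9 + 14*A^5 + 7*A
  A^3 * (17*d + 4*d^3) = -4*A^9 - 29*A^5 - 29*A - 4*A^-3
  A^1 * (15 + 19*d^2 + d^4) = A^9 + 23*A^5 + 59*A + 23*A^-3 + A^-7
  A^-1 * (27*d + 8*d^3) = -8*A^5 - 51*A - 51*A^-3 - 8*A^-7
  A^-3 * (4 + 16*d^2 + d^4) = A^5 + 20*A + 42*A^-3 + 20*A^-7 + A^-11
  A^-5 * (4*d + 3*d^3) = -3*A - 13*A^-3 - 13*A^-7 - 3*A^-11
  A^-7 * (d^2) = A^-3 + 2*A^-7 + A^-11
Summing the groups: <K> = -A^13 + A^9 - 2*A^5 + 2*A - 2*A^-3 + 2*A^-7 - A^-11
Normalise by the writhe: (-A^3)^(-w) = (-A^3)^(-3) = -A^-9, so f(A) = -A^-9 * <K> = A^4 - 1 + 2*A^-4 - 2*A^-8 + 2*A^-12 - 2*A^-16 + A^-20.
Substitute A = t^(-1/4), i.e. A^e → t^(-e/4): V(t) = t^5 - 2*t^4 + 2*t^3 - 2*t^2 + 2*t - 1 + t^-1

Answer: t^5 - 2*t^4 + 2*t^3 - 2*t^2 + 2*t - 1 + t^-1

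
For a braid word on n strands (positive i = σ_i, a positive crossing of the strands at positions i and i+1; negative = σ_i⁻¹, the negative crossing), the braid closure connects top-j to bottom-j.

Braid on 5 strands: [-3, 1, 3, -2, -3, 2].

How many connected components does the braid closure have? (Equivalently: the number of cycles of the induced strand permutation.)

Track the strand permutation on 5 strands, starting from identity.
  step 1: s3^-1 swaps positions 3,4 -> [1 2 4 3 5]
  step 2: s1 swaps positions 1,2 -> [2 1 4 3 5]
  step 3: s3 swaps positions 3,4 -> [2 1 3 4 5]
  step 4: s2^-1 swaps positions 2,3 -> [2 3 1 4 5]
  step 5: s3^-1 swaps positions 3,4 -> [2 3 4 1 5]
  step 6: s2 swaps positions 2,3 -> [2 4 3 1 5]
Final permutation (position -> original strand): [2 4 3 1 5]
Closure components = cycle count of this permutation = 3.

Answer: 3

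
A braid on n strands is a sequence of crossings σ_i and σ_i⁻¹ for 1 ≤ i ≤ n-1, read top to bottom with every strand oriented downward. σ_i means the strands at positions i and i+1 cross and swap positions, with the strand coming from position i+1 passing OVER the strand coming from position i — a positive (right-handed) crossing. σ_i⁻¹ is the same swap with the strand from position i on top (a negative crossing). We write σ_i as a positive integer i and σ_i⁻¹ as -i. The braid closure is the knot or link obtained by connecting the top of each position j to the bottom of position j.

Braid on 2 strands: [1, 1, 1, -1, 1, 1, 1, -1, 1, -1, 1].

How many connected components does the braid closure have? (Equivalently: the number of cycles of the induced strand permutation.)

Track the strand permutation on 2 strands, starting from identity.
  step 1: s1 swaps positions 1,2 -> [2 1]
  step 2: s1 swaps positions 1,2 -> [1 2]
  step 3: s1 swaps positions 1,2 -> [2 1]
  step 4: s1^-1 swaps positions 1,2 -> [1 2]
  step 5: s1 swaps positions 1,2 -> [2 1]
  step 6: s1 swaps positions 1,2 -> [1 2]
  step 7: s1 swaps positions 1,2 -> [2 1]
  step 8: s1^-1 swaps positions 1,2 -> [1 2]
  step 9: s1 swaps positions 1,2 -> [2 1]
  step 10: s1^-1 swaps positions 1,2 -> [1 2]
  step 11: s1 swaps positions 1,2 -> [2 1]
Final permutation (position -> original strand): [2 1]
Closure components = cycle count of this permutation = 1.

Answer: 1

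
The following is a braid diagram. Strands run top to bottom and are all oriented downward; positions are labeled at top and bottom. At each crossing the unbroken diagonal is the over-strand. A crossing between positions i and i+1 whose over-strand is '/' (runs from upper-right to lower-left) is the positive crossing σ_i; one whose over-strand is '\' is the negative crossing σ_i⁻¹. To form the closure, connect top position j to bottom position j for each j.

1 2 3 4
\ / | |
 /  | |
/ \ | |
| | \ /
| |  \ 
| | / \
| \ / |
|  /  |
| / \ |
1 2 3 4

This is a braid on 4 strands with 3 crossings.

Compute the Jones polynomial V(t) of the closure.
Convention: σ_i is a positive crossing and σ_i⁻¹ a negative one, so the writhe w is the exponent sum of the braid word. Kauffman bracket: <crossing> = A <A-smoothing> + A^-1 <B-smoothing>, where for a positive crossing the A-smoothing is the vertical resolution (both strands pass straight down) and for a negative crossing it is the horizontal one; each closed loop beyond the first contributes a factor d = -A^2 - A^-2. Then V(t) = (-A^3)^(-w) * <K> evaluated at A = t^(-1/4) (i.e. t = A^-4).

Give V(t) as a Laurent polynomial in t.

Reading the diagram top to bottom ('/'-over between positions i,i+1 = s_i, '\'-over = s_i^-1): braid word = s1 s3^-1 s2.
Braid: s1 s3^-1 s2 on 4 strands, 3 crossings.
Writhe w = (#positive) - (#negative) = 2 - 1 = 1.
Enumerate smoothing states for the bracket polynomial. There are 2^3 = 8 states.
For each crossing: s=0 is the vertical smoothing, s=1 horizontal. Crossing k contributes A^(sign_k * (1 - 2*s_k)); loop factor d = -A^2 - A^-2.
  state 000: A-exp=+1, loops=4, term = A^1 * d^3
  state 001: A-exp=-1, loops=3, term = A^-1 * d^2
  state 010: A-exp=+3, loops=3, term = A^3 * d^2
  state 011: A-exp=+1, loops=2, term = A^1 * d^1
  state 100: A-exp=-1, loops=3, term = A^-1 * d^2
  state 101: A-exp=-3, loops=2, term = A^-3 * d^1
  state 110: A-exp=+1, loops=2, term = A^1 * d^1
  state 111: A-exp=-1, loops=1, term = A^-1 * d^0
Collect the terms by A-exponent (count of states per loop number):
Powers of d = -A^2 - A^-2: d^2 = A^4 + 2 + A^-4; d^3 = -A^6 - 3*A^2 - 3*A^-2 - A^-6.
  A^3 * (d^2) = A^7 + 2*A^3 + A^-1
  A^1 * (2*d + d^3) = -A^7 - 5*A^3 - 5*A^-1 - A^-5
  A^-1 * (1 + 2*d^2) = 2*A^3 + 5*A^-1 + 2*A^-5
  A^-3 * (d) = -A^-1 - A^-5
Summing the groups: <K> = -A^3
Normalise by the writhe: (-A^3)^(-w) = (-A^3)^(-1) = -A^-3, so f(A) = -A^-3 * <K> = 1.
Substitute A = t^(-1/4), i.e. A^e → t^(-e/4): V(t) = 1

Answer: 1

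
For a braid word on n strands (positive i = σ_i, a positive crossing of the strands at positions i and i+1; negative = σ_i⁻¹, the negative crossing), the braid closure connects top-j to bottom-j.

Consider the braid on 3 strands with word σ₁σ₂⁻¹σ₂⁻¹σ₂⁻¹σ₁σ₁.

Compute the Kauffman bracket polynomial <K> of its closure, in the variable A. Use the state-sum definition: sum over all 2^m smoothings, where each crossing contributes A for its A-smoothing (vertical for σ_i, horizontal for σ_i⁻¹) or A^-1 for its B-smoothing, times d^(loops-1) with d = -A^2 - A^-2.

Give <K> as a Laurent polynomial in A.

-A^12 + A^8 - A^4 + 3 - A^-4 + A^-8 - A^-12

Derivation:
Braid: s1 s2^-1 s2^-1 s2^-1 s1 s1 on 3 strands, 6 crossings.
Writhe w = (#positive) - (#negative) = 3 - 3 = 0.
State-sum expansion of <K>. There are 2^6 = 64 states.
Each crossing splits two ways (0=vertical, 1=horizontal). The state's weight is A^(#A-smoothings - #B-smoothings) * d^(loops - 1).
Tabulate the states by total A-exponent and number of loops L (A-exp: L × count):
  A^6: L=4 ×1
  A^4: L=3 ×6
  A^2: L=2 ×12, L=4 ×3
  A^0: L=1 ×9, L=3 ×10, L=5 ×1
  A^-2: L=2 ×12, L=4 ×3
  A^-4: L=3 ×6
  A^-6: L=4 ×1
Each group contributes A^e * Σ count * d^(L-1):
Powers of d = -A^2 - A^-2: d^2 = A^4 + 2 + A^-4; d^3 = -A^6 - 3*A^2 - 3*A^-2 - A^-6; d^4 = A^8 + 4*A^4 + 6 + 4*A^-4 + A^-8.
  A^6 * (d^3) = -A^12 - 3*A^8 - 3*A^4 - 1
  A^4 * (6*d^2) = 6*A^8 + 12*A^4 + 6
  A^2 * (12*d + 3*d^3) = -3*A^8 - 21*A^4 - 21 - 3*A^-4
  A^0 * (9 + 10*d^2 + d^4) = A^8 + 14*A^4 + 35 + 14*A^-4 + A^-8
  A^-2 * (12*d + 3*d^3) = -3*A^4 - 21 - 21*A^-4 - 3*A^-8
  A^-4 * (6*d^2) = 6 + 12*A^-4 + 6*A^-8
  A^-6 * (d^3) = -1 - 3*A^-4 - 3*A^-8 - A^-12
Summing the groups: <K> = -A^12 + A^8 - A^4 + 3 - A^-4 + A^-8 - A^-12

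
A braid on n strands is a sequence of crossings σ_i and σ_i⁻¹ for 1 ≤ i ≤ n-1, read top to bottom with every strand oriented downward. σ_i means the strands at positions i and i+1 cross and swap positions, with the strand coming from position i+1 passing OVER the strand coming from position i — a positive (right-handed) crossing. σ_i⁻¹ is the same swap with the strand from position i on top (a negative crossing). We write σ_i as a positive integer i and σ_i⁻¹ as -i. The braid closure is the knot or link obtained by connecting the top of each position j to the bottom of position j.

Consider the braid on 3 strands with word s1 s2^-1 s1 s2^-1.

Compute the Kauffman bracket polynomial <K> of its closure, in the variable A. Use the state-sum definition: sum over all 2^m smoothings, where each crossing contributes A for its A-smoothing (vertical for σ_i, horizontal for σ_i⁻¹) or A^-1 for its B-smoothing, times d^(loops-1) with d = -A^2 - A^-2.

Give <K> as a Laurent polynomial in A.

Braid: s1 s2^-1 s1 s2^-1 on 3 strands, 4 crossings.
Writhe w = (#positive) - (#negative) = 2 - 2 = 0.
Computing the Kauffman bracket via state sum. There are 2^4 = 16 states.
Smooth each crossing (0=||, 1=⌣⌢); contribution A^(Σ sign_k(1-2s_k)) * d^(L-1).
  state 0000: A-exp=+0, loops=3, term = A^0 * d^2
  state 0001: A-exp=+2, loops=2, term = A^2 * d^1
  state 0010: A-exp=-2, loops=2, term = A^-2 * d^1
  state 0011: A-exp=+0, loops=1, term = A^0 * d^0
  state 0100: A-exp=+2, loops=2, term = A^2 * d^1
  state 0101: A-exp=+4, loops=3, term = A^4 * d^2
  state 0110: A-exp=+0, loops=1, term = A^0 * d^0
  state 0111: A-exp=+2, loops=2, term = A^2 * d^1
  state 1000: A-exp=-2, loops=2, term = A^-2 * d^1
  state 1001: A-exp=+0, loops=1, term = A^0 * d^0
  state 1010: A-exp=-4, loops=3, term = A^-4 * d^2
  state 1011: A-exp=-2, loops=2, term = A^-2 * d^1
  state 1100: A-exp=+0, loops=1, term = A^0 * d^0
  state 1101: A-exp=+2, loops=2, term = A^2 * d^1
  state 1110: A-exp=-2, loops=2, term = A^-2 * d^1
  state 1111: A-exp=+0, loops=1, term = A^0 * d^0
Collect the terms by A-exponent (count of states per loop number):
Powers of d = -A^2 - A^-2: d^2 = A^4 + 2 + A^-4.
  A^4 * (d^2) = A^8 + 2*A^4 + 1
  A^2 * (4*d) = -4*A^4 - 4
  A^0 * (5 + d^2) = A^4 + 7 + A^-4
  A^-2 * (4*d) = -4 - 4*A^-4
  A^-4 * (d^2) = 1 + 2*A^-4 + A^-8
Summing the groups: <K> = A^8 - A^4 + 1 - A^-4 + A^-8

Answer: A^8 - A^4 + 1 - A^-4 + A^-8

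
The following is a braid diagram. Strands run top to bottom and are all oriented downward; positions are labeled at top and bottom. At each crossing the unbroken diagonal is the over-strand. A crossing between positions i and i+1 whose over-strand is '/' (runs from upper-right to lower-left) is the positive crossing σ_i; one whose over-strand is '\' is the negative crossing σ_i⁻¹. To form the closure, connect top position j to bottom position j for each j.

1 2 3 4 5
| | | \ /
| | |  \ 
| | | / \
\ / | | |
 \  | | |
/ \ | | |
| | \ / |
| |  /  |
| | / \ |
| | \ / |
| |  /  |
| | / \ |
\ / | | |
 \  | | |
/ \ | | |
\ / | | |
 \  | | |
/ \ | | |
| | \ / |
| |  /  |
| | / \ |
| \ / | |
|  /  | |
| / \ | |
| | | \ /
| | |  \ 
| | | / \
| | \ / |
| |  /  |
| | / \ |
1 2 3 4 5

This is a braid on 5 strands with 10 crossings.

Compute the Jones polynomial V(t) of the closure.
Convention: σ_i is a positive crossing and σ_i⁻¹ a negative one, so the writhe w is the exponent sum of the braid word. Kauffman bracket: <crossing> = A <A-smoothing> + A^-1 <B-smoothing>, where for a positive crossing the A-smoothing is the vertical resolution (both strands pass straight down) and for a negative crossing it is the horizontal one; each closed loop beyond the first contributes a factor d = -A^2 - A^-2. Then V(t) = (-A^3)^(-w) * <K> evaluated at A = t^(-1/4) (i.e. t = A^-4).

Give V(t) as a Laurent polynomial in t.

Reading the diagram top to bottom ('/'-over between positions i,i+1 = s_i, '\'-over = s_i^-1): braid word = s4^-1 s1^-1 s3 s3 s1^-1 s1^-1 s3 s2 s4^-1 s3.
Braid: s4^-1 s1^-1 s3 s3 s1^-1 s1^-1 s3 s2 s4^-1 s3 on 5 strands, 10 crossings.
Writhe w = (#positive) - (#negative) = 5 - 5 = 0.
Computing the Kauffman bracket via state sum. There are 2^10 = 1024 states.
For each crossing: s=0 is the vertical smoothing, s=1 horizontal. Crossing k contributes A^(sign_k * (1 - 2*s_k)); loop factor d = -A^2 - A^-2.
Tabulate the states by total A-exponent and number of loops L (A-exp: L × count):
  A^10: L=6 ×1
  A^8: L=5 ×10
  A^6: L=4 ×41, L=6 ×4
  A^4: L=3 ×83, L=5 ×36, L=7 ×1
  A^2: L=2 ×84, L=4 ×107, L=6 ×19
  A^0: L=1 ×33, L=3 ×143, L=5 ×70, L=7 ×6
  A^-2: L=2 ×68, L=4 ×116, L=6 ×25, L=8 ×1
  A^-4: L=3 ×64, L=5 ×52, L=7 ×4
  A^-6: L=4 ×33, L=6 ×12
  A^-8: L=5 ×9, L=7 ×1
  A^-10: L=6 ×1
Each group contributes A^e * Σ count * d^(L-1):
Powers of d = -A^2 - A^-2: d^2 = A^4 + 2 + A^-4; d^3 = -A^6 - 3*A^2 - 3*A^-2 - A^-6; d^4 = A^8 + 4*A^4 + 6 + 4*A^-4 + A^-8; d^5 = -A^10 - 5*A^6 - 10*A^2 - 10*A^-2 - 5*A^-6 - A^-10; d^6 = A^12 + 6*A^8 + 15*A^4 + 20 + 15*A^-4 + 6*A^-8 + A^-12; d^7 = -A^14 - 7*A^10 - 21*A^6 - 35*A^2 - 35*A^-2 - 21*A^-6 - 7*A^-10 - A^-14.
  A^10 * (d^5) = -A^20 - 5*A^16 - 10*A^12 - 10*A^8 - 5*A^4 - 1
  A^8 * (10*d^4) = 10*A^16 + 40*A^12 + 60*A^8 + 40*A^4 + 10
  A^6 * (41*d^3 + 4*d^5) = -4*A^16 - 61*A^12 - 163*A^8 - 163*A^4 - 61 - 4*A^-4
  A^4 * (83*d^2 + 36*d^4 + d^6) = A^16 + 42*A^12 + 242*A^8 + 402*A^4 + 242 + 42*A^-4 + A^-8
  A^2 * (84*d + 107*d^3 + 19*d^5) = -19*A^12 - 202*A^8 - 595*A^4 - 595 - 202*A^-4 - 19*A^-8
  A^0 * (33 + 143*d^2 + 70*d^4 + 6*d^6) = 6*A^12 + 106*A^8 + 513*A^4 + 859 + 513*A^-4 + 106*A^-8 + 6*A^-12
  A^-2 * (68*d + 116*d^3 + 25*d^5 + d^7) = -A^12 - 32*A^8 - 262*A^4 - 701 - 701*A^-4 - 262*A^-8 - 32*A^-12 - A^-16
  A^-4 * (64*d^2 + 52*d^4 + 4*d^6) = 4*A^8 + 76*A^4 + 332 + 520*A^-4 + 332*A^-8 + 76*A^-12 + 4*A^-16
  A^-6 * (33*d^3 + 12*d^5) = -12*A^4 - 93 - 219*A^-4 - 219*A^-8 - 93*A^-12 - 12*A^-16
  A^-8 * (9*d^4 + d^6) = A^4 + 15 + 51*A^-4 + 74*A^-8 + 51*A^-12 + 15*A^-16 + A^-20
  A^-10 * (d^5) = -1 - 5*A^-4 - 10*A^-8 - 10*A^-12 - 5*A^-16 - A^-20
Summing the groups: <K> = -A^20 + 2*A^16 - 3*A^12 + 5*A^8 - 5*A^4 + 6 - 5*A^-4 + 3*A^-8 - 2*A^-12 + A^-16
Normalise by the writhe: (-A^3)^(-w) = (-A^3)^(0) = 1, so f(A) = 1 * <K> = -A^20 + 2*A^16 - 3*A^12 + 5*A^8 - 5*A^4 + 6 - 5*A^-4 + 3*A^-8 - 2*A^-12 + A^-16.
Substitute A = t^(-1/4), i.e. A^e → t^(-e/4): V(t) = t^4 - 2*t^3 + 3*t^2 - 5*t + 6 - 5*t^-1 + 5*t^-2 - 3*t^-3 + 2*t^-4 - t^-5

Answer: t^4 - 2*t^3 + 3*t^2 - 5*t + 6 - 5*t^-1 + 5*t^-2 - 3*t^-3 + 2*t^-4 - t^-5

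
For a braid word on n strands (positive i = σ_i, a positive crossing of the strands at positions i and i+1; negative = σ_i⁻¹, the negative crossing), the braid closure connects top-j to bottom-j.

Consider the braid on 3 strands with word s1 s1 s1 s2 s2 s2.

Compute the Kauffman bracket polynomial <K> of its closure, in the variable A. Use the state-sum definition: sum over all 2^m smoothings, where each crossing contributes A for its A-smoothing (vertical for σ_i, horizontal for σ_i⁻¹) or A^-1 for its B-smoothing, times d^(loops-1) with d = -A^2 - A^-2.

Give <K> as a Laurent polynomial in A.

Braid: s1 s1 s1 s2 s2 s2 on 3 strands, 6 crossings.
Writhe w = (#positive) - (#negative) = 6 - 0 = 6.
Computing the Kauffman bracket via state sum. There are 2^6 = 64 states.
For each crossing: s=0 is the vertical smoothing, s=1 horizontal. Crossing k contributes A^(sign_k * (1 - 2*s_k)); loop factor d = -A^2 - A^-2.
Tabulate the states by total A-exponent and number of loops L (A-exp: L × count):
  A^6: L=3 ×1
  A^4: L=2 ×6
  A^2: L=1 ×9, L=3 ×6
  A^0: L=2 ×18, L=4 ×2
  A^-2: L=3 ×15
  A^-4: L=4 ×6
  A^-6: L=5 ×1
Each group contributes A^e * Σ count * d^(L-1):
Powers of d = -A^2 - A^-2: d^2 = A^4 + 2 + A^-4; d^3 = -A^6 - 3*A^2 - 3*A^-2 - A^-6; d^4 = A^8 + 4*A^4 + 6 + 4*A^-4 + A^-8.
  A^6 * (d^2) = A^10 + 2*A^6 + A^2
  A^4 * (6*d) = -6*A^6 - 6*A^2
  A^2 * (9 + 6*d^2) = 6*A^6 + 21*A^2 + 6*A^-2
  A^0 * (18*d + 2*d^3) = -2*A^6 - 24*A^2 - 24*A^-2 - 2*A^-6
  A^-2 * (15*d^2) = 15*A^2 + 30*A^-2 + 15*A^-6
  A^-4 * (6*d^3) = -6*A^2 - 18*A^-2 - 18*A^-6 - 6*A^-10
  A^-6 * (d^4) = A^2 + 4*A^-2 + 6*A^-6 + 4*A^-10 + A^-14
Summing the groups: <K> = A^10 + 2*A^2 - 2*A^-2 + A^-6 - 2*A^-10 + A^-14

Answer: A^10 + 2*A^2 - 2*A^-2 + A^-6 - 2*A^-10 + A^-14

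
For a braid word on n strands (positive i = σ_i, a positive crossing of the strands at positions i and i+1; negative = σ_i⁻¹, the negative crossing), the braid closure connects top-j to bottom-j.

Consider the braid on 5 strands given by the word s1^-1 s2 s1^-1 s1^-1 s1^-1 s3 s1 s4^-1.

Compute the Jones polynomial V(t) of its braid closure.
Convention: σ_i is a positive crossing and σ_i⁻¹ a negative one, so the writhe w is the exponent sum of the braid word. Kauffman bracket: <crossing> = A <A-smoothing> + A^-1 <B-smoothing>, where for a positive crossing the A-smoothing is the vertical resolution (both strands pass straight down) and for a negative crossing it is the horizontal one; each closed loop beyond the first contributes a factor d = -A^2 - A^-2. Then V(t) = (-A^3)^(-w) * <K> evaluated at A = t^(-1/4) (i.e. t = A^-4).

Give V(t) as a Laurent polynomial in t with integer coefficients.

The presented braid s1^-1 s2 s1^-1 s1^-1 s1^-1 s3 s1 s4^-1 on 5 strands reduces by inverse Markov moves (closure unchanged at each step):
  Destabilize: the word has the form β·s4^-1 where s4^-1 occurs only as the final letter (β ∈ B_4); drop it and the last strand → 4 strands.
  Deconjugate: the word is γ·β·γ⁻¹ with γ = s1^-1 (prefix) and γ⁻¹ = s1 (suffix); strip both.
  Destabilize: the word has the form β·s3 where s3 occurs only as the final letter (β ∈ B_3); drop it and the last strand → 3 strands.
Reduced to β = s2 s1^-1 s1^-1 s1^-1 on 3 strands, 4 crossings.
Compute on β:
Braid: s2 s1^-1 s1^-1 s1^-1 on 3 strands, 4 crossings.
Writhe w = (#positive) - (#negative) = 1 - 3 = -2.
State-sum expansion of <K>. There are 2^4 = 16 states.
Smooth each crossing (0=||, 1=⌣⌢); contribution A^(Σ sign_k(1-2s_k)) * d^(L-1).
  state 0000: A-exp=-2, loops=3, term = A^-2 * d^2
  state 0001: A-exp=+0, loops=2, term = A^0 * d^1
  state 0010: A-exp=+0, loops=2, term = A^0 * d^1
  state 0011: A-exp=+2, loops=3, term = A^2 * d^2
  state 0100: A-exp=+0, loops=2, term = A^0 * d^1
  state 0101: A-exp=+2, loops=3, term = A^2 * d^2
  state 0110: A-exp=+2, loops=3, term = A^2 * d^2
  state 0111: A-exp=+4, loops=4, term = A^4 * d^3
  state 1000: A-exp=-4, loops=2, term = A^-4 * d^1
  state 1001: A-exp=-2, loops=1, term = A^-2 * d^0
  state 1010: A-exp=-2, loops=1, term = A^-2 * d^0
  state 1011: A-exp=+0, loops=2, term = A^0 * d^1
  state 1100: A-exp=-2, loops=1, term = A^-2 * d^0
  state 1101: A-exp=+0, loops=2, term = A^0 * d^1
  state 1110: A-exp=+0, loops=2, term = A^0 * d^1
  state 1111: A-exp=+2, loops=3, term = A^2 * d^2
Collect the terms by A-exponent (count of states per loop number):
Powers of d = -A^2 - A^-2: d^2 = A^4 + 2 + A^-4; d^3 = -A^6 - 3*A^2 - 3*A^-2 - A^-6.
  A^4 * (d^3) = -A^10 - 3*A^6 - 3*A^2 - A^-2
  A^2 * (4*d^2) = 4*A^6 + 8*A^2 + 4*A^-2
  A^0 * (6*d) = -6*A^2 - 6*A^-2
  A^-2 * (3 + d^2) = A^2 + 5*A^-2 + A^-6
  A^-4 * (d) = -A^-2 - A^-6
Summing the groups: <K> = -A^10 + A^6 + A^-2
Normalise by the writhe: (-A^3)^(-w) = (-A^3)^(2) = A^6, so f(A) = A^6 * <K> = -A^16 + A^12 + A^4.
Substitute A = t^(-1/4), i.e. A^e → t^(-e/4): V(t) = t^-1 + t^-3 - t^-4

Answer: t^-1 + t^-3 - t^-4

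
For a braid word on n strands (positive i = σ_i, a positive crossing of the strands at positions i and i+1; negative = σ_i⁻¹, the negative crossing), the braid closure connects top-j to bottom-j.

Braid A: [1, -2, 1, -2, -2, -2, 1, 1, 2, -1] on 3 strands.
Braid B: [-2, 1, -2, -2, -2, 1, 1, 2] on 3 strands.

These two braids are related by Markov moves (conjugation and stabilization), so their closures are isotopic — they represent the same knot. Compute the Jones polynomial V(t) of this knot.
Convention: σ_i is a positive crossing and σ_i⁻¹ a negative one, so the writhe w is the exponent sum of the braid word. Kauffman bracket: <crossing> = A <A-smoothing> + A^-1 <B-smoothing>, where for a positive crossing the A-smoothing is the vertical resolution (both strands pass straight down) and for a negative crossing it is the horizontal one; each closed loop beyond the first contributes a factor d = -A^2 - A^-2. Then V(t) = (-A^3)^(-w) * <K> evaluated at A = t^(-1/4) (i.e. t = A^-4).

-t^3 + t^2 - t + 3 - t^-1 + t^-2 - t^-3

Derivation:
Markov-equivalent braids have isotopic closures, hence identical knot invariants. Strip the Markov moves from each word to reach a common short braid β, then compute V(t) once on β.
Braid A: s1 s2^-1 s1 s2^-1 s2^-1 s2^-1 s1 s1 s2 s1^-1 on 3 strands reduces by inverse Markov moves (closure unchanged at each step):
  Deconjugate: the word is γ·β·γ⁻¹ with γ = s1 s2^-1 (prefix) and γ⁻¹ = s2 s1^-1 (suffix); strip both.
Reduced to β = s1 s2^-1 s2^-1 s2^-1 s1 s1 on 3 strands, 6 crossings.
Braid B: s2^-1 s1 s2^-1 s2^-1 s2^-1 s1 s1 s2 on 3 strands reduces by inverse Markov moves (closure unchanged at each step):
  Deconjugate: the word is γ·β·γ⁻¹ with γ = s2^-1 (prefix) and γ⁻¹ = s2 (suffix); strip both.
Reduced to β = s1 s2^-1 s2^-1 s2^-1 s1 s1 on 3 strands, 6 crossings.
Both give the same β = s1 s2^-1 s2^-1 s2^-1 s1 s1 on 3 strands, so one state sum suffices:
Braid: s1 s2^-1 s2^-1 s2^-1 s1 s1 on 3 strands, 6 crossings.
Writhe w = (#positive) - (#negative) = 3 - 3 = 0.
State-sum expansion of <K>. There are 2^6 = 64 states.
Smooth each crossing (0=||, 1=⌣⌢); contribution A^(Σ sign_k(1-2s_k)) * d^(L-1).
Tabulate the states by total A-exponent and number of loops L (A-exp: L × count):
  A^6: L=4 ×1
  A^4: L=3 ×6
  A^2: L=2 ×12, L=4 ×3
  A^0: L=1 ×9, L=3 ×10, L=5 ×1
  A^-2: L=2 ×12, L=4 ×3
  A^-4: L=3 ×6
  A^-6: L=4 ×1
Each group contributes A^e * Σ count * d^(L-1):
Powers of d = -A^2 - A^-2: d^2 = A^4 + 2 + A^-4; d^3 = -A^6 - 3*A^2 - 3*A^-2 - A^-6; d^4 = A^8 + 4*A^4 + 6 + 4*A^-4 + A^-8.
  A^6 * (d^3) = -A^12 - 3*A^8 - 3*A^4 - 1
  A^4 * (6*d^2) = 6*A^8 + 12*A^4 + 6
  A^2 * (12*d + 3*d^3) = -3*A^8 - 21*A^4 - 21 - 3*A^-4
  A^0 * (9 + 10*d^2 + d^4) = A^8 + 14*A^4 + 35 + 14*A^-4 + A^-8
  A^-2 * (12*d + 3*d^3) = -3*A^4 - 21 - 21*A^-4 - 3*A^-8
  A^-4 * (6*d^2) = 6 + 12*A^-4 + 6*A^-8
  A^-6 * (d^3) = -1 - 3*A^-4 - 3*A^-8 - A^-12
Summing the groups: <K> = -A^12 + A^8 - A^4 + 3 - A^-4 + A^-8 - A^-12
Normalise by the writhe: (-A^3)^(-w) = (-A^3)^(0) = 1, so f(A) = 1 * <K> = -A^12 + A^8 - A^4 + 3 - A^-4 + A^-8 - A^-12.
Substitute A = t^(-1/4), i.e. A^e → t^(-e/4): V(t) = -t^3 + t^2 - t + 3 - t^-1 + t^-2 - t^-3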